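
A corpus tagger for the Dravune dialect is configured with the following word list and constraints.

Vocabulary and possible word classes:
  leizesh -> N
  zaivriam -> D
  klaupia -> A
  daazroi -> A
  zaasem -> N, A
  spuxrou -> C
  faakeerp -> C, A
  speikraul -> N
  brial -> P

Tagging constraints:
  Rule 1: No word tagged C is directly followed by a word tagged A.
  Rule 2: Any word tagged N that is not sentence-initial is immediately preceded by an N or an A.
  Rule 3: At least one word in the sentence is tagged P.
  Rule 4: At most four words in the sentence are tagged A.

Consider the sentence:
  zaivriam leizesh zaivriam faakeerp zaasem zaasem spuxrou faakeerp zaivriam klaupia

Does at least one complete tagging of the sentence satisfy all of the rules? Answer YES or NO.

Candidates per position — 1:zaivriam {D}; 2:leizesh {N}; 3:zaivriam {D}; 4:faakeerp {C,A}; 5:zaasem {N,A}; 6:zaasem {N,A}; 7:spuxrou {C}; 8:faakeerp {C,A}; 9:zaivriam {D}; 10:klaupia {A}.
Rule 2 cannot be satisfied by any choice of tags from the lexicon.
So there is no consistent tagging.

NO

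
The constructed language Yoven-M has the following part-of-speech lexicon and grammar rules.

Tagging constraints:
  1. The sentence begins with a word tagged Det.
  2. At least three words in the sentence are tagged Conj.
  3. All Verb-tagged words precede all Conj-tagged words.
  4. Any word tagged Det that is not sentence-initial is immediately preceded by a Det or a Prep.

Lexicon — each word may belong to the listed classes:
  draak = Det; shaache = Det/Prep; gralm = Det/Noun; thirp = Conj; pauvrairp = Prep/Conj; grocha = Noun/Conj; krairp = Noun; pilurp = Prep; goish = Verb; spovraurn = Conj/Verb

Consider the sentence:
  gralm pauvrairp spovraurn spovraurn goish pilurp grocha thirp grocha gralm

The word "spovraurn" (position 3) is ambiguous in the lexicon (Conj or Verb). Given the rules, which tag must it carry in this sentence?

Verb

Candidates per position — 1:gralm {Det,Noun}; 2:pauvrairp {Prep,Conj}; 3:spovraurn {Conj,Verb}; 4:spovraurn {Conj,Verb}; 5:goish {Verb}; 6:pilurp {Prep}; 7:grocha {Noun,Conj}; 8:thirp {Conj}; 9:grocha {Noun,Conj}; 10:gralm {Det,Noun}.
If word 1 were Noun, no tagging could satisfy rule 1; so word 1 is Det.
If word 2 were Conj, no tagging could satisfy rule 3; so word 2 is Prep.
If word 3 were Conj, no tagging could satisfy rule 3; so word 3 is Verb.
If word 4 were Conj, no tagging could satisfy rule 3; so word 4 is Verb.
If word 7 were Noun, no tagging could satisfy rule 2; so word 7 is Conj.
If word 9 were Noun, no tagging could satisfy rule 2; so word 9 is Conj.
If word 10 were Det, no tagging could satisfy rule 4; so word 10 is Noun.
So the tagging must be: Det Prep Verb Verb Verb Prep Conj Conj Conj Noun.
Verifying each rule — rule 1 holds; rule 2 holds; rule 3 holds; rule 4 holds.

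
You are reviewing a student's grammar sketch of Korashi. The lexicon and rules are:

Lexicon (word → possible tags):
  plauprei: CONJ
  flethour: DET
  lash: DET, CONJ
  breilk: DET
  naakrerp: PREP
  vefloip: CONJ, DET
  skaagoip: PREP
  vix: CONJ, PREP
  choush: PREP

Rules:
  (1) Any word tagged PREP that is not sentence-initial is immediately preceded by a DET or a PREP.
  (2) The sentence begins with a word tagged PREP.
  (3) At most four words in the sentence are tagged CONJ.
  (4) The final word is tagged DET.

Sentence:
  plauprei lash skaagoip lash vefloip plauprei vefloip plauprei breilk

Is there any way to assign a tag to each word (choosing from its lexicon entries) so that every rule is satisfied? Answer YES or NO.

NO

Candidates per position — 1:plauprei {CONJ}; 2:lash {DET,CONJ}; 3:skaagoip {PREP}; 4:lash {DET,CONJ}; 5:vefloip {CONJ,DET}; 6:plauprei {CONJ}; 7:vefloip {CONJ,DET}; 8:plauprei {CONJ}; 9:breilk {DET}.
Rule 2 cannot be satisfied by any choice of tags from the lexicon.
So there is no consistent tagging.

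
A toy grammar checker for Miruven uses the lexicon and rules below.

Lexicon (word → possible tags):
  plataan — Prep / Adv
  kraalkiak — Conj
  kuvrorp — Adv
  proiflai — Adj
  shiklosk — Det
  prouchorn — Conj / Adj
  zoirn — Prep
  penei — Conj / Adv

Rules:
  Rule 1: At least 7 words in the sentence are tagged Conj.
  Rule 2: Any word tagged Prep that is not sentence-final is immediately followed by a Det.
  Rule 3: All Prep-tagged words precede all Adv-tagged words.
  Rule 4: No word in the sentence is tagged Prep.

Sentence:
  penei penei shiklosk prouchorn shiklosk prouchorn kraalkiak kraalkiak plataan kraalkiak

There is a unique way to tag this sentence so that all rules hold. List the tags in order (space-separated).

Candidates per position — 1:penei {Conj,Adv}; 2:penei {Conj,Adv}; 3:shiklosk {Det}; 4:prouchorn {Conj,Adj}; 5:shiklosk {Det}; 6:prouchorn {Conj,Adj}; 7:kraalkiak {Conj}; 8:kraalkiak {Conj}; 9:plataan {Prep,Adv}; 10:kraalkiak {Conj}.
If word 1 were Adv, no tagging could satisfy rule 1; so word 1 is Conj.
If word 2 were Adv, no tagging could satisfy rule 1; so word 2 is Conj.
If word 4 were Adj, no tagging could satisfy rule 1; so word 4 is Conj.
If word 6 were Adj, no tagging could satisfy rule 1; so word 6 is Conj.
If word 9 were Prep, no tagging could satisfy rule 2; so word 9 is Adv.
The unique satisfying tagging is: Conj Conj Det Conj Det Conj Conj Conj Adv Conj.
Check: rule 1 ok; rule 2 ok; rule 3 ok; rule 4 ok.

Conj Conj Det Conj Det Conj Conj Conj Adv Conj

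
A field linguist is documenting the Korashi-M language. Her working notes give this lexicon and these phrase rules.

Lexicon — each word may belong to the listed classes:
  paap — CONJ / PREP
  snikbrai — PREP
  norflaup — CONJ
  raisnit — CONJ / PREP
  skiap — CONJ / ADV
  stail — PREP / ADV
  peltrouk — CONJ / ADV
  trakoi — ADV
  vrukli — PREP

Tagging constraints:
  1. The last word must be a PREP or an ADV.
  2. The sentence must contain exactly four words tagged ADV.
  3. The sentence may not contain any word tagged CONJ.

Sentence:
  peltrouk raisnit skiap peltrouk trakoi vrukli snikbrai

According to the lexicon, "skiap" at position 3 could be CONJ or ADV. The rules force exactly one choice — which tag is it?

Candidates per position — 1:peltrouk {CONJ,ADV}; 2:raisnit {CONJ,PREP}; 3:skiap {CONJ,ADV}; 4:peltrouk {CONJ,ADV}; 5:trakoi {ADV}; 6:vrukli {PREP}; 7:snikbrai {PREP}.
If word 1 were CONJ, no tagging could satisfy rule 2; so word 1 is ADV.
If word 2 were CONJ, no tagging could satisfy rule 3; so word 2 is PREP.
If word 3 were CONJ, no tagging could satisfy rule 2; so word 3 is ADV.
If word 4 were CONJ, no tagging could satisfy rule 2; so word 4 is ADV.
The unique satisfying tagging is: ADV PREP ADV ADV ADV PREP PREP.
Checking: rule 1 ✓; rule 2 ✓; rule 3 ✓.

ADV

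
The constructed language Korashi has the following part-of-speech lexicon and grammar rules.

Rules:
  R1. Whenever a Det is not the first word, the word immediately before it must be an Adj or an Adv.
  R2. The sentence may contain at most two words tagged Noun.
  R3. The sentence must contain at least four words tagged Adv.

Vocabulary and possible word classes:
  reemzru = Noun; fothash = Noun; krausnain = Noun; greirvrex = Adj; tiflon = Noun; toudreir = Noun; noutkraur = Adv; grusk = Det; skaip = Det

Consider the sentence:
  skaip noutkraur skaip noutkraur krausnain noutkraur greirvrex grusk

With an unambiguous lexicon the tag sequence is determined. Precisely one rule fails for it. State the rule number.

Fixed tagging: Det Adv Det Adv Noun Adv Adj Det.
Applying the rules: R1 pass, R2 pass, R3 fail.
Only rule 3 fails.

3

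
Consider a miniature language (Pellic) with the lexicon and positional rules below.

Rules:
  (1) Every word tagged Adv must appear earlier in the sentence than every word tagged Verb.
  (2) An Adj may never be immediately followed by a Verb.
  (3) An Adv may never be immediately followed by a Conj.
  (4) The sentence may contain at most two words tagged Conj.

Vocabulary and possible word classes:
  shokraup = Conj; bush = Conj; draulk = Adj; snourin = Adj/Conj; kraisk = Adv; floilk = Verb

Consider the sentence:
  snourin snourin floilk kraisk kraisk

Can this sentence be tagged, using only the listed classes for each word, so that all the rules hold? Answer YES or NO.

NO

Candidates per position — 1:snourin {Adj,Conj}; 2:snourin {Adj,Conj}; 3:floilk {Verb}; 4:kraisk {Adv}; 5:kraisk {Adv}.
Rule 1 cannot be satisfied by any choice of tags from the lexicon.
So there is no consistent tagging.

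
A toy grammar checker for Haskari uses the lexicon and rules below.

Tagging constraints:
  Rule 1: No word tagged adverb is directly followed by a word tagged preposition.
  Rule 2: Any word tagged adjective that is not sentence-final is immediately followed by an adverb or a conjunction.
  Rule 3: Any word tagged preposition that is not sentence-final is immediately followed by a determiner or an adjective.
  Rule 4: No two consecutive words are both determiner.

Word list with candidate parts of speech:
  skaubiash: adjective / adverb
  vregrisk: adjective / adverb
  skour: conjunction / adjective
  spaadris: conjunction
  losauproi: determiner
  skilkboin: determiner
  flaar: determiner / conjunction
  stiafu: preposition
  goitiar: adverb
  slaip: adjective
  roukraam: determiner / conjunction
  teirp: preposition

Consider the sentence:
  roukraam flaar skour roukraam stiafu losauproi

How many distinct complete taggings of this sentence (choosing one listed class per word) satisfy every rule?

Candidates per position — 1:roukraam {determiner,conjunction}; 2:flaar {determiner,conjunction}; 3:skour {conjunction,adjective}; 4:roukraam {determiner,conjunction}; 5:stiafu {preposition}; 6:losauproi {determiner}.
There are 16 candidate sequences in total.
Checking each against the rules leaves 9 sequences.
Count = 9.

9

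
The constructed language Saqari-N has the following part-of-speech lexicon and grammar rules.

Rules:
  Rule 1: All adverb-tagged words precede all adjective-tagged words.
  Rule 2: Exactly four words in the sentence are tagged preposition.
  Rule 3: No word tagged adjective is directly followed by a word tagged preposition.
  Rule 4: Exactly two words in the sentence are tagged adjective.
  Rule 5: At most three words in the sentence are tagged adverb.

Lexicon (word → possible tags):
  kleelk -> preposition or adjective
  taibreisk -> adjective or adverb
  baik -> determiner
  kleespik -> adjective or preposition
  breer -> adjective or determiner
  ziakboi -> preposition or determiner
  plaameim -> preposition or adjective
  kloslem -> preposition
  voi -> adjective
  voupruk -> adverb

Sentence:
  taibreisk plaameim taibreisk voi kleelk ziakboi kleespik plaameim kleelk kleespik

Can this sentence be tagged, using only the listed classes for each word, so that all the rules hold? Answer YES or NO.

Candidates per position — 1:taibreisk {adjective,adverb}; 2:plaameim {preposition,adjective}; 3:taibreisk {adjective,adverb}; 4:voi {adjective}; 5:kleelk {preposition,adjective}; 6:ziakboi {preposition,determiner}; 7:kleespik {adjective,preposition}; 8:plaameim {preposition,adjective}; 9:kleelk {preposition,adjective}; 10:kleespik {adjective,preposition}.
Every candidate sequence violates at least one rule; no consistent tagging exists.

NO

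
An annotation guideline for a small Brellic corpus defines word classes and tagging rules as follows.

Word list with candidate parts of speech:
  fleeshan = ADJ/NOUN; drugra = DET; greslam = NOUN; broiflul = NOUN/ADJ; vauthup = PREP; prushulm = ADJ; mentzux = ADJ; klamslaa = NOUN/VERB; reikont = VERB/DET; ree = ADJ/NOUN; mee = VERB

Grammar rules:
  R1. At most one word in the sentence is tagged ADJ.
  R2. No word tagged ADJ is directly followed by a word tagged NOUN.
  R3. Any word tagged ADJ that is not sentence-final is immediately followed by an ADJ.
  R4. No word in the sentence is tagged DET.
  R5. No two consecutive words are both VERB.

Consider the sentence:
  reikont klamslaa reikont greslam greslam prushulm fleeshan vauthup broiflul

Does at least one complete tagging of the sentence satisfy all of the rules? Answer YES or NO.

NO

Candidates per position — 1:reikont {VERB,DET}; 2:klamslaa {NOUN,VERB}; 3:reikont {VERB,DET}; 4:greslam {NOUN}; 5:greslam {NOUN}; 6:prushulm {ADJ}; 7:fleeshan {ADJ,NOUN}; 8:vauthup {PREP}; 9:broiflul {NOUN,ADJ}.
Rule 3 cannot be satisfied by any choice of tags from the lexicon.
So there is no consistent tagging.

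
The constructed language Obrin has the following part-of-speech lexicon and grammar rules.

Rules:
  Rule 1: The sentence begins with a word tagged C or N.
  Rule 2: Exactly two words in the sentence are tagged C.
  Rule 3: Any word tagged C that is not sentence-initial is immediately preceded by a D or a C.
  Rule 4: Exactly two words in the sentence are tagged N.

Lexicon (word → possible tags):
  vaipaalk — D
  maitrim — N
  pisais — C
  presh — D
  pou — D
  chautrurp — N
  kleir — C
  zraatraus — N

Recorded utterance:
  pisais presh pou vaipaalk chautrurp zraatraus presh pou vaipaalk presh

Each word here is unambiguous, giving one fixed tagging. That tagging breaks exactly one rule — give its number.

Fixed tagging: C D D D N N D D D D.
Applying the rules: R1 ok, R2 fails, R3 ok, R4 ok.
Only rule 2 fails.

2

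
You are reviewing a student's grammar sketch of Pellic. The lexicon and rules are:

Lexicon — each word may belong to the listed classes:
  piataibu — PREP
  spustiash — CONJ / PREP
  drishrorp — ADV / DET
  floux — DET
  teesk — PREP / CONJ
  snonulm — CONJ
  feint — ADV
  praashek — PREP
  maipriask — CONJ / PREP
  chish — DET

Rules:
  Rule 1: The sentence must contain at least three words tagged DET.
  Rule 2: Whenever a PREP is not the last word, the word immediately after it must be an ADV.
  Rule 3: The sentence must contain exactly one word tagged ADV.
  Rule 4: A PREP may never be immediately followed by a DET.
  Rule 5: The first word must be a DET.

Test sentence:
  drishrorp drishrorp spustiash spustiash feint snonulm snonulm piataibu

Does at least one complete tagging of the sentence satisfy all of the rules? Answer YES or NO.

Candidates per position — 1:drishrorp {ADV,DET}; 2:drishrorp {ADV,DET}; 3:spustiash {CONJ,PREP}; 4:spustiash {CONJ,PREP}; 5:feint {ADV}; 6:snonulm {CONJ}; 7:snonulm {CONJ}; 8:piataibu {PREP}.
Rule 1 cannot be satisfied by any choice of tags from the lexicon.
So there is no consistent tagging.

NO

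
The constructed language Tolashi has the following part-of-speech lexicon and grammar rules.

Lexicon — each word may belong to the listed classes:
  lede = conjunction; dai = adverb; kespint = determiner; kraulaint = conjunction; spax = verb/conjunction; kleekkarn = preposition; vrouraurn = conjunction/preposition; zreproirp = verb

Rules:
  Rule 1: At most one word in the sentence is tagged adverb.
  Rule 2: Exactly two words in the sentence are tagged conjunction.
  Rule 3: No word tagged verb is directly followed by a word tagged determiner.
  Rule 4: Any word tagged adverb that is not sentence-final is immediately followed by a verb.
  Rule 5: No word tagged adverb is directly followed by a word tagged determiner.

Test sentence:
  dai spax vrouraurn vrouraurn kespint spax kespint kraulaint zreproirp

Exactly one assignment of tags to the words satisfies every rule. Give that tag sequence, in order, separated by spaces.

adverb verb preposition preposition determiner conjunction determiner conjunction verb

Candidates per position — 1:dai {adverb}; 2:spax {verb,conjunction}; 3:vrouraurn {conjunction,preposition}; 4:vrouraurn {conjunction,preposition}; 5:kespint {determiner}; 6:spax {verb,conjunction}; 7:kespint {determiner}; 8:kraulaint {conjunction}; 9:zreproirp {verb}.
Position 2: conjunction is ruled out by rule 4; that leaves verb.
Position 6: verb is ruled out by rule 3; that leaves conjunction.
Position 3: conjunction is ruled out by rule 2; that leaves preposition.
Position 4: conjunction is ruled out by rule 2; that leaves preposition.
So the tagging must be: adverb verb preposition preposition determiner conjunction determiner conjunction verb.
Rule-by-rule: rule 1 satisfied; rule 2 satisfied; rule 3 satisfied; rule 4 satisfied; rule 5 satisfied.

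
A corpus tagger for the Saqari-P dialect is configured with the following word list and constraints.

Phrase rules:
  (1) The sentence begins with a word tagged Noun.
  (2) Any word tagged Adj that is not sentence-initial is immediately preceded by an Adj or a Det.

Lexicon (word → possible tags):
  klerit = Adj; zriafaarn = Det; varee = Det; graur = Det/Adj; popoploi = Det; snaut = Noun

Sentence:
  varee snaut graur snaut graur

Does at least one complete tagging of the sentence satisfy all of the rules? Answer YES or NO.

NO

Candidates per position — 1:varee {Det}; 2:snaut {Noun}; 3:graur {Det,Adj}; 4:snaut {Noun}; 5:graur {Det,Adj}.
Rule 1 cannot be satisfied by any choice of tags from the lexicon.
So there is no consistent tagging.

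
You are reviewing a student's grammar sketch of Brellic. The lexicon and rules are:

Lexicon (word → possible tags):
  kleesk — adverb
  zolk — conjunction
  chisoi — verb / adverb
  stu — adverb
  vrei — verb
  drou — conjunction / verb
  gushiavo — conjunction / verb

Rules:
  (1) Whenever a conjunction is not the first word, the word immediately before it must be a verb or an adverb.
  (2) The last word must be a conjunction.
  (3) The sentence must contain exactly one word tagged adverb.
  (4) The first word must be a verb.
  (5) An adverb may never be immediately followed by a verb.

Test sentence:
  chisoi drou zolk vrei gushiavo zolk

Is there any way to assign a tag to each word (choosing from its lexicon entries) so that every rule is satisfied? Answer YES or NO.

NO

Candidates per position — 1:chisoi {verb,adverb}; 2:drou {conjunction,verb}; 3:zolk {conjunction}; 4:vrei {verb}; 5:gushiavo {conjunction,verb}; 6:zolk {conjunction}.
Every candidate sequence violates at least one rule; no consistent tagging exists.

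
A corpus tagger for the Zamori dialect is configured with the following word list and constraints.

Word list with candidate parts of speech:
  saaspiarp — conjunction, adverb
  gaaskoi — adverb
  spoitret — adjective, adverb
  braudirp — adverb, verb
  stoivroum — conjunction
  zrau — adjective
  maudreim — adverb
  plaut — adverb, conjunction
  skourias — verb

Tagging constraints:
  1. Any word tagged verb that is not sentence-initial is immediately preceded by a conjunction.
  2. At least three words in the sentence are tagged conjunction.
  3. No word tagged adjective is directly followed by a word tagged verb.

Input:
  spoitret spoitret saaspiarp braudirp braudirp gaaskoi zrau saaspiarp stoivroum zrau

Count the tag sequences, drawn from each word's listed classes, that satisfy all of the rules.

8

Candidates per position — 1:spoitret {adjective,adverb}; 2:spoitret {adjective,adverb}; 3:saaspiarp {conjunction,adverb}; 4:braudirp {adverb,verb}; 5:braudirp {adverb,verb}; 6:gaaskoi {adverb}; 7:zrau {adjective}; 8:saaspiarp {conjunction,adverb}; 9:stoivroum {conjunction}; 10:zrau {adjective}.
There are 64 candidate sequences in total.
Checking each against the rules leaves 8 sequences.
Count = 8.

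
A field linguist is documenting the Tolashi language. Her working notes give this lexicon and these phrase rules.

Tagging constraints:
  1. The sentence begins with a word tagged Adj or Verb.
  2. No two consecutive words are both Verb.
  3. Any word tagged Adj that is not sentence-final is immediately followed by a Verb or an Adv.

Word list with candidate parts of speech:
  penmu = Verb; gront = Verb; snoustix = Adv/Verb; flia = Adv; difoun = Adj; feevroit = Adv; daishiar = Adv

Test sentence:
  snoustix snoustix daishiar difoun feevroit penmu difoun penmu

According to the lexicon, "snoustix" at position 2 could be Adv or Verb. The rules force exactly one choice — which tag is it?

Adv

Candidates per position — 1:snoustix {Adv,Verb}; 2:snoustix {Adv,Verb}; 3:daishiar {Adv}; 4:difoun {Adj}; 5:feevroit {Adv}; 6:penmu {Verb}; 7:difoun {Adj}; 8:penmu {Verb}.
If word 1 were Adv, no tagging could satisfy rule 1; so word 1 is Verb.
If word 2 were Verb, no tagging could satisfy rule 2; so word 2 is Adv.
The only consistent sequence is: Verb Adv Adv Adj Adv Verb Adj Verb.
Verifying each rule — rule 1 holds; rule 2 holds; rule 3 holds.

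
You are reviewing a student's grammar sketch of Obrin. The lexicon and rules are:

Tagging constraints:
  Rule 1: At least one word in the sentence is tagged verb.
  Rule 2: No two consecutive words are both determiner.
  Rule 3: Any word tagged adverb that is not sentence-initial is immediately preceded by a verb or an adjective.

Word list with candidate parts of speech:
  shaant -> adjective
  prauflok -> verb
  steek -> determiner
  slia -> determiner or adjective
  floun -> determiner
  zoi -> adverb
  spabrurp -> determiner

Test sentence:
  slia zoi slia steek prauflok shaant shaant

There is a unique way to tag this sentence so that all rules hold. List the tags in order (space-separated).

adjective adverb adjective determiner verb adjective adjective

Candidates per position — 1:slia {determiner,adjective}; 2:zoi {adverb}; 3:slia {determiner,adjective}; 4:steek {determiner}; 5:prauflok {verb}; 6:shaant {adjective}; 7:shaant {adjective}.
Position 1: determiner is ruled out by rule 3; that leaves adjective.
Position 3: determiner is ruled out by rule 2; that leaves adjective.
That leaves exactly one tagging: adjective adverb adjective determiner verb adjective adjective.
Rule-by-rule: rule 1 satisfied; rule 2 satisfied; rule 3 satisfied.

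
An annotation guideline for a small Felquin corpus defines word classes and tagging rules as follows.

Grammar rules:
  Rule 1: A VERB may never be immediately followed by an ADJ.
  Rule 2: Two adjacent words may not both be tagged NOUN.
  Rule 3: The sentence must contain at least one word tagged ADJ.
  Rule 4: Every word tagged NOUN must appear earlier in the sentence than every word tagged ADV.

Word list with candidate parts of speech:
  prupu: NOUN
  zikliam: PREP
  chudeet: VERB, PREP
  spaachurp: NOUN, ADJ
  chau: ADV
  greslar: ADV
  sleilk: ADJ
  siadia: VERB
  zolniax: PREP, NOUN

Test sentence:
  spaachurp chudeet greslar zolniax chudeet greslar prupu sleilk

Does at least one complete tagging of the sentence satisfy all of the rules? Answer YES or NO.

NO

Candidates per position — 1:spaachurp {NOUN,ADJ}; 2:chudeet {VERB,PREP}; 3:greslar {ADV}; 4:zolniax {PREP,NOUN}; 5:chudeet {VERB,PREP}; 6:greslar {ADV}; 7:prupu {NOUN}; 8:sleilk {ADJ}.
Rule 4 cannot be satisfied by any choice of tags from the lexicon.
So there is no consistent tagging.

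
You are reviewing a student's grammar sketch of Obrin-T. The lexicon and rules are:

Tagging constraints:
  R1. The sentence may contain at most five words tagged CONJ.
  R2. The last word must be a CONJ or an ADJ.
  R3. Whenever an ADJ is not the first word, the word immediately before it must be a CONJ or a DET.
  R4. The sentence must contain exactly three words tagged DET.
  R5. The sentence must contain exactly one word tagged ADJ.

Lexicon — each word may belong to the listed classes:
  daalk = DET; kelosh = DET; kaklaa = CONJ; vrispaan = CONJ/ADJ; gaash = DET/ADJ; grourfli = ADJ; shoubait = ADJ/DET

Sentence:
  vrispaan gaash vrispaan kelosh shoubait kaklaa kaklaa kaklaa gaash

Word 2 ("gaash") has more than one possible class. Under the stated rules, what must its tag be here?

Candidates per position — 1:vrispaan {CONJ,ADJ}; 2:gaash {DET,ADJ}; 3:vrispaan {CONJ,ADJ}; 4:kelosh {DET}; 5:shoubait {ADJ,DET}; 6:kaklaa {CONJ}; 7:kaklaa {CONJ}; 8:kaklaa {CONJ}; 9:gaash {DET,ADJ}.
At position 9, choosing DET makes rule 2 impossible to satisfy; hence ADJ.
At position 1, choosing ADJ makes rule 5 impossible to satisfy; hence CONJ.
At position 2, choosing ADJ makes rule 4 impossible to satisfy; hence DET.
At position 3, choosing ADJ makes rule 5 impossible to satisfy; hence CONJ.
At position 5, choosing ADJ makes rule 4 impossible to satisfy; hence DET.
The unique satisfying tagging is: CONJ DET CONJ DET DET CONJ CONJ CONJ ADJ.
Verifying each rule — rule 1 holds; rule 2 holds; rule 3 holds; rule 4 holds; rule 5 holds.

DET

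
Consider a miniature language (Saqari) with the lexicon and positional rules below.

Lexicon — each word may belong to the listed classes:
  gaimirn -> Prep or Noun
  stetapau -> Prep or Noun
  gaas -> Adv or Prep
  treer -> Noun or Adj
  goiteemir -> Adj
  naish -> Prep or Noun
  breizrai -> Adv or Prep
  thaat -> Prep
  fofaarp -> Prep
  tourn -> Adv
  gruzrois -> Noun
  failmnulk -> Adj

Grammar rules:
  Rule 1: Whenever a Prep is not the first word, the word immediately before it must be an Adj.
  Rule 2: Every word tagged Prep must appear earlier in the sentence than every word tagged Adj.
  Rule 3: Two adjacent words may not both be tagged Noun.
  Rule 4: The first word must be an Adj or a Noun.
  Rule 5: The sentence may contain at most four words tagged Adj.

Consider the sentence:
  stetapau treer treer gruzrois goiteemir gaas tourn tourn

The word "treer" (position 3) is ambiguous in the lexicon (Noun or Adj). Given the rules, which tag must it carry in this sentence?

Candidates per position — 1:stetapau {Prep,Noun}; 2:treer {Noun,Adj}; 3:treer {Noun,Adj}; 4:gruzrois {Noun}; 5:goiteemir {Adj}; 6:gaas {Adv,Prep}; 7:tourn {Adv}; 8:tourn {Adv}.
At position 1, choosing Prep makes rule 4 impossible to satisfy; hence Noun.
At position 2, choosing Noun makes rule 3 impossible to satisfy; hence Adj.
At position 3, choosing Noun makes rule 3 impossible to satisfy; hence Adj.
At position 6, choosing Prep makes rule 2 impossible to satisfy; hence Adv.
So the tagging must be: Noun Adj Adj Noun Adj Adv Adv Adv.
Rule-by-rule: rule 1 ok; rule 2 ok; rule 3 ok; rule 4 ok; rule 5 ok.

Adj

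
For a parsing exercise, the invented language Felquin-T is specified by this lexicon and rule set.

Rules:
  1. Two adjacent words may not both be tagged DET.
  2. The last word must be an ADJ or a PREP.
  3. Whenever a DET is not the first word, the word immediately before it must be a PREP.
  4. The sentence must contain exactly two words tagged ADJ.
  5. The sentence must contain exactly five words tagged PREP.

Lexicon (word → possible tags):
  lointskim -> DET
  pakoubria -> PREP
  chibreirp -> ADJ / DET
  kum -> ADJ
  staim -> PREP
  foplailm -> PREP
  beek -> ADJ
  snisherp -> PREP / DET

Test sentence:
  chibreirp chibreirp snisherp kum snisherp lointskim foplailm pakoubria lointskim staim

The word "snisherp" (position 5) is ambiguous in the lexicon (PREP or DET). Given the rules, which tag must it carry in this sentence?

Candidates per position — 1:chibreirp {ADJ,DET}; 2:chibreirp {ADJ,DET}; 3:snisherp {PREP,DET}; 4:kum {ADJ}; 5:snisherp {PREP,DET}; 6:lointskim {DET}; 7:foplailm {PREP}; 8:pakoubria {PREP}; 9:lointskim {DET}; 10:staim {PREP}.
Position 2: DET is ruled out by rule 3; that leaves ADJ.
Position 3: DET is ruled out by rule 3; that leaves PREP.
Position 5: DET is ruled out by rule 1; that leaves PREP.
Position 1: ADJ is ruled out by rule 4; that leaves DET.
That leaves exactly one tagging: DET ADJ PREP ADJ PREP DET PREP PREP DET PREP.
Check: rule 1 ok; rule 2 ok; rule 3 ok; rule 4 ok; rule 5 ok.

PREP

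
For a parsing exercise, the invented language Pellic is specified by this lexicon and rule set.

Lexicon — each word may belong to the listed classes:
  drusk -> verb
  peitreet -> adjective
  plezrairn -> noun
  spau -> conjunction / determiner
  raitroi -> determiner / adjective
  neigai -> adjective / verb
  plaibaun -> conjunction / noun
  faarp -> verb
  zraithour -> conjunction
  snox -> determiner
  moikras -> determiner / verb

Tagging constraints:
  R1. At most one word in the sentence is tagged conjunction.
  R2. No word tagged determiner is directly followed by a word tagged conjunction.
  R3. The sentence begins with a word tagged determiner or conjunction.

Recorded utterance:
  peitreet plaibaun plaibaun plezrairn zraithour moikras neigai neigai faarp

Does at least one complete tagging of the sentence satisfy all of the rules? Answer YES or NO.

NO

Candidates per position — 1:peitreet {adjective}; 2:plaibaun {conjunction,noun}; 3:plaibaun {conjunction,noun}; 4:plezrairn {noun}; 5:zraithour {conjunction}; 6:moikras {determiner,verb}; 7:neigai {adjective,verb}; 8:neigai {adjective,verb}; 9:faarp {verb}.
Rule 3 cannot be satisfied by any choice of tags from the lexicon.
So there is no consistent tagging.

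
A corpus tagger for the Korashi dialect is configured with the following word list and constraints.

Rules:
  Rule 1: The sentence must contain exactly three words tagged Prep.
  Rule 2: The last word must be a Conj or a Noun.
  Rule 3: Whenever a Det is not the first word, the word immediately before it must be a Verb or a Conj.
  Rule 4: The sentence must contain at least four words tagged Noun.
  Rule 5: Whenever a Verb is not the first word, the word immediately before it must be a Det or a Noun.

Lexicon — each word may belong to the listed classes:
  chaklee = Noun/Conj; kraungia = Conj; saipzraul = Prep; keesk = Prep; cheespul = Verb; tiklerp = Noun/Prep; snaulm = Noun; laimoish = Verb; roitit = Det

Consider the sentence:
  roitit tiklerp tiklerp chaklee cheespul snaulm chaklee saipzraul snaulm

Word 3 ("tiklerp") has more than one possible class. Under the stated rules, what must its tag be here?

Prep

Candidates per position — 1:roitit {Det}; 2:tiklerp {Noun,Prep}; 3:tiklerp {Noun,Prep}; 4:chaklee {Noun,Conj}; 5:cheespul {Verb}; 6:snaulm {Noun}; 7:chaklee {Noun,Conj}; 8:saipzraul {Prep}; 9:snaulm {Noun}.
Position 2: Noun is ruled out by rule 1; that leaves Prep.
Position 3: Noun is ruled out by rule 1; that leaves Prep.
Position 4: Conj is ruled out by rule 4; that leaves Noun.
Position 7: Conj is ruled out by rule 4; that leaves Noun.
So the tagging must be: Det Prep Prep Noun Verb Noun Noun Prep Noun.
Verifying each rule — rule 1 ok; rule 2 ok; rule 3 ok; rule 4 ok; rule 5 ok.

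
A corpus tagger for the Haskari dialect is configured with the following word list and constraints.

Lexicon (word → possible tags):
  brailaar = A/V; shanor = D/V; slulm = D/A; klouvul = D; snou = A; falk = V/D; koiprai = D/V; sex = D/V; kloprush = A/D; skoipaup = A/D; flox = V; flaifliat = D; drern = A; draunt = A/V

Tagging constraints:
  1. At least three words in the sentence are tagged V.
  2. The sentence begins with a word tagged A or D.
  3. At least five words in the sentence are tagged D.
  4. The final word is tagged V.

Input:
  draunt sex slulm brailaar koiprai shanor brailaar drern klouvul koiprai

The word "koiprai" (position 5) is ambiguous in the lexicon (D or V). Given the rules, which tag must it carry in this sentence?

D

Candidates per position — 1:draunt {A,V}; 2:sex {D,V}; 3:slulm {D,A}; 4:brailaar {A,V}; 5:koiprai {D,V}; 6:shanor {D,V}; 7:brailaar {A,V}; 8:drern {A}; 9:klouvul {D}; 10:koiprai {D,V}.
Word 1 cannot be V — rule 2 would then fail for every completion. It is A.
Word 10 cannot be D — rule 4 would then fail for every completion. It is V.
Word 2 cannot be V — rule 3 would then fail for every completion. It is D.
Word 3 cannot be A — rule 3 would then fail for every completion. It is D.
Word 5 cannot be V — rule 3 would then fail for every completion. It is D.
Word 6 cannot be V — rule 3 would then fail for every completion. It is D.
Word 7 cannot be A — rule 1 would then fail for every completion. It is V.
Word 4 cannot be A — rule 1 would then fail for every completion. It is V.
The only consistent sequence is: A D D V D D V A D V.
Rule-by-rule: rule 1 ✓; rule 2 ✓; rule 3 ✓; rule 4 ✓.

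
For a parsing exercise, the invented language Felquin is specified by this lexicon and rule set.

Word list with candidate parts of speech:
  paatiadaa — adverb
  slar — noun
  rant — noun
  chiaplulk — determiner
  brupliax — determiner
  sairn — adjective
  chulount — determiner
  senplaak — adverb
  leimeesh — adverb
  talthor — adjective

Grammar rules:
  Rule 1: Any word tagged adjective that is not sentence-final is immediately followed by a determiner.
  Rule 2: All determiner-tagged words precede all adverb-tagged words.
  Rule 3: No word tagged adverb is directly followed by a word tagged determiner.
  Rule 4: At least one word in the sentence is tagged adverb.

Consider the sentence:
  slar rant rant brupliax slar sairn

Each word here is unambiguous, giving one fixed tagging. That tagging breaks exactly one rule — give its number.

Fixed tagging: noun noun noun determiner noun adjective.
Checking each rule: R1 ok, R2 ok, R3 ok, R4 fails.
Only rule 4 fails.

4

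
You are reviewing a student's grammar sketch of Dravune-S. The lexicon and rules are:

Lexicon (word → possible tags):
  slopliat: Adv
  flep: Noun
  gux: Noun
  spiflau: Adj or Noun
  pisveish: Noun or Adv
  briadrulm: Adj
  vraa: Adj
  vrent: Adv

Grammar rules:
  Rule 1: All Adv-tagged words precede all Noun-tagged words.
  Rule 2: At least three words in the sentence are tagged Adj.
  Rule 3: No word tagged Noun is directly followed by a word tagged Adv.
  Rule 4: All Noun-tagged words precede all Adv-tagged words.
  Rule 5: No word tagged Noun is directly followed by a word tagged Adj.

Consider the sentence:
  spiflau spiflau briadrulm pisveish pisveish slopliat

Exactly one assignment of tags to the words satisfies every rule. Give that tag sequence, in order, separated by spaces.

Candidates per position — 1:spiflau {Adj,Noun}; 2:spiflau {Adj,Noun}; 3:briadrulm {Adj}; 4:pisveish {Noun,Adv}; 5:pisveish {Noun,Adv}; 6:slopliat {Adv}.
At position 1, choosing Noun makes rule 1 impossible to satisfy; hence Adj.
At position 2, choosing Noun makes rule 1 impossible to satisfy; hence Adj.
At position 4, choosing Noun makes rule 1 impossible to satisfy; hence Adv.
At position 5, choosing Noun makes rule 1 impossible to satisfy; hence Adv.
The only consistent sequence is: Adj Adj Adj Adv Adv Adv.
Checking: rule 1 ok; rule 2 ok; rule 3 ok; rule 4 ok; rule 5 ok.

Adj Adj Adj Adv Adv Adv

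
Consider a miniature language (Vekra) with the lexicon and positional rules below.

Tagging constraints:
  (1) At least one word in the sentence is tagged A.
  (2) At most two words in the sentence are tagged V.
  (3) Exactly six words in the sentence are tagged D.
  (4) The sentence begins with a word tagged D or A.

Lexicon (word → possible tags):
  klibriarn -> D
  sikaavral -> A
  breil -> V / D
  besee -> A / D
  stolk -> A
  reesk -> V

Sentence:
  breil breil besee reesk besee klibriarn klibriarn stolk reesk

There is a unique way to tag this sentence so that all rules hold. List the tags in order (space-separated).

Candidates per position — 1:breil {V,D}; 2:breil {V,D}; 3:besee {A,D}; 4:reesk {V}; 5:besee {A,D}; 6:klibriarn {D}; 7:klibriarn {D}; 8:stolk {A}; 9:reesk {V}.
Position 1: tagging it V would leave rule 2 unsatisfiable, so it must be D.
Position 2: tagging it V would leave rule 2 unsatisfiable, so it must be D.
Position 3: tagging it A would leave rule 3 unsatisfiable, so it must be D.
Position 5: tagging it A would leave rule 3 unsatisfiable, so it must be D.
So the tagging must be: D D D V D D D A V.
Checking: rule 1 satisfied; rule 2 satisfied; rule 3 satisfied; rule 4 satisfied.

D D D V D D D A V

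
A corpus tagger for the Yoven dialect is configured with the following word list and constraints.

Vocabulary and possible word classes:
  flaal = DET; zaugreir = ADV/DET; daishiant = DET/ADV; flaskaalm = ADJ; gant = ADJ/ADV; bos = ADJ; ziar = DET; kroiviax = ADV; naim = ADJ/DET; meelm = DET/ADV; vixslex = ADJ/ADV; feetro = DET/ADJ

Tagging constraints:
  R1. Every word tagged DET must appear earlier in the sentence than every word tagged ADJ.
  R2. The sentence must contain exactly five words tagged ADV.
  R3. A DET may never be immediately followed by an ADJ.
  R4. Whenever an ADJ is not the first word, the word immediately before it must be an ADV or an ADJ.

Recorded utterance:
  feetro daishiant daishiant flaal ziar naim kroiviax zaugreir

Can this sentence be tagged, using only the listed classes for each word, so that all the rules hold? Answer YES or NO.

Candidates per position — 1:feetro {DET,ADJ}; 2:daishiant {DET,ADV}; 3:daishiant {DET,ADV}; 4:flaal {DET}; 5:ziar {DET}; 6:naim {ADJ,DET}; 7:kroiviax {ADV}; 8:zaugreir {ADV,DET}.
Rule 2 cannot be satisfied by any choice of tags from the lexicon.
So there is no consistent tagging.

NO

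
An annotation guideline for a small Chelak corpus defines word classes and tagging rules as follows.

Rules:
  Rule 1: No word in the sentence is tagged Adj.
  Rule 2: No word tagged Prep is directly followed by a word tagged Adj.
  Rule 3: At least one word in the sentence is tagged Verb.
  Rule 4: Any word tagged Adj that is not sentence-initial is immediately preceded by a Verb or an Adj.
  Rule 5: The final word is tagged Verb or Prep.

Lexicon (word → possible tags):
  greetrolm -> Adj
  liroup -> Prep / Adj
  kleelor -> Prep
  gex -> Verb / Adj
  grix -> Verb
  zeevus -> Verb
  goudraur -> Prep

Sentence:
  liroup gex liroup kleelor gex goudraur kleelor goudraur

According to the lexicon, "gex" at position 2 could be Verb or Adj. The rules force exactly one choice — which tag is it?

Candidates per position — 1:liroup {Prep,Adj}; 2:gex {Verb,Adj}; 3:liroup {Prep,Adj}; 4:kleelor {Prep}; 5:gex {Verb,Adj}; 6:goudraur {Prep}; 7:kleelor {Prep}; 8:goudraur {Prep}.
If word 1 were Adj, no tagging could satisfy rule 1; so word 1 is Prep.
If word 2 were Adj, no tagging could satisfy rule 1; so word 2 is Verb.
If word 3 were Adj, no tagging could satisfy rule 1; so word 3 is Prep.
If word 5 were Adj, no tagging could satisfy rule 1; so word 5 is Verb.
That leaves exactly one tagging: Prep Verb Prep Prep Verb Prep Prep Prep.
Verifying each rule — rule 1 ok; rule 2 ok; rule 3 ok; rule 4 ok; rule 5 ok.

Verb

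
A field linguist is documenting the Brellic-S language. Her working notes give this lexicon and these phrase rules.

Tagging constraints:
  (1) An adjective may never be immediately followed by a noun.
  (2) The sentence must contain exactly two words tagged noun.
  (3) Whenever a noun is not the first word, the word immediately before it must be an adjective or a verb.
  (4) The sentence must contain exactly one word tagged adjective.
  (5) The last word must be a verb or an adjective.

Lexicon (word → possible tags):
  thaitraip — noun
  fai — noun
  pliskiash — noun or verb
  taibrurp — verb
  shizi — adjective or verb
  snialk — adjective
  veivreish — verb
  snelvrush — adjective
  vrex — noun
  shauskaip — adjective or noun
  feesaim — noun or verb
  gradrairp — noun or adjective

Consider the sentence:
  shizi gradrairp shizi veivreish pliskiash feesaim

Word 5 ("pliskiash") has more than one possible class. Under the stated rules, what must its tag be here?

noun

Candidates per position — 1:shizi {adjective,verb}; 2:gradrairp {noun,adjective}; 3:shizi {adjective,verb}; 4:veivreish {verb}; 5:pliskiash {noun,verb}; 6:feesaim {noun,verb}.
If word 6 were noun, no tagging could satisfy rule 5; so word 6 is verb.
If word 2 were adjective, no tagging could satisfy rule 2; so word 2 is noun.
If word 5 were verb, no tagging could satisfy rule 2; so word 5 is noun.
If word 1 were adjective, no tagging could satisfy rule 1; so word 1 is verb.
If word 3 were verb, no tagging could satisfy rule 4; so word 3 is adjective.
So the tagging must be: verb noun adjective verb noun verb.
Checking: rule 1 ok; rule 2 ok; rule 3 ok; rule 4 ok; rule 5 ok.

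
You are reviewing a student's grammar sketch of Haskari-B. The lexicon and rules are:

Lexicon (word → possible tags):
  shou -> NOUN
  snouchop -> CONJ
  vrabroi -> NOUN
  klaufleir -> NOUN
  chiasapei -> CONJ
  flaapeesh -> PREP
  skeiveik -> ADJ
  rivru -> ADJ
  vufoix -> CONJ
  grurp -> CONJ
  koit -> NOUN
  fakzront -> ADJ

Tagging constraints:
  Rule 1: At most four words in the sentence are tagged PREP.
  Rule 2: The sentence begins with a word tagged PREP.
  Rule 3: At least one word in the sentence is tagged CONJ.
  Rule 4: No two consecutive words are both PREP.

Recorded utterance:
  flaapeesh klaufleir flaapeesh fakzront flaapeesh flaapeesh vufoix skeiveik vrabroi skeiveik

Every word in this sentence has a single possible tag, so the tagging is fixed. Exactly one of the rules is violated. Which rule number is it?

Fixed tagging: PREP NOUN PREP ADJ PREP PREP CONJ ADJ NOUN ADJ.
Checking each rule: R1 ok, R2 ok, R3 ok, R4 fails.
Only rule 4 fails.

4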